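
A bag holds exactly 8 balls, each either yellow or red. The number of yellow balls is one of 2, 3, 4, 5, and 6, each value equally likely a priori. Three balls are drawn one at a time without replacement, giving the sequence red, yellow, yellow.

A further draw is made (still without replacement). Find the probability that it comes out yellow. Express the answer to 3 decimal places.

0.520

Compute the likelihood of the observed sequence for each case: P(data | r = 2) = (6/8)(2/7)(1/6) = 1/28; P(data | r = 3) = (5/8)(3/7)(2/6) = 5/56; P(data | r = 4) = (4/8)(4/7)(3/6) = 1/7; P(data | r = 5) = (3/8)(5/7)(4/6) = 5/28; P(data | r = 6) = (2/8)(6/7)(5/6) = 5/28.
Weighting by the prior gives 1/5 · 1/28 = 1/140, 1/5 · 5/56 = 1/56, 1/5 · 1/7 = 1/35, 1/5 · 5/28 = 1/28, 1/5 · 5/28 = 1/28; with total 1/8.
The posterior is then P(r = 2 | data) = 2/35, P(r = 3 | data) = 1/7, P(r = 4 | data) = 8/35, P(r = 5 | data) = 2/7, P(r = 6 | data) = 2/7.
Averaging over the posterior, P(yellow next | data) = (0)(2/35) + (1/5)(1/7) + (2/5)(8/35) + (3/5)(2/7) + (4/5)(2/7) = 13/25.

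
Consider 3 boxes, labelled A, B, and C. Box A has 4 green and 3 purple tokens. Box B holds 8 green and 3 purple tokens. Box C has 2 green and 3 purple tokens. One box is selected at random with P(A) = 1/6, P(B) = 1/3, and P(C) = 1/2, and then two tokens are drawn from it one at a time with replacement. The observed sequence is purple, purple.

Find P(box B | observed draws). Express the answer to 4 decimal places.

0.1053

For each hypothesis, P(data | H) works out to: P(data | box A) = (3/7)(3/7) = 0.18367; P(data | box B) = (3/11)(3/11) = 0.07438; P(data | box C) = (3/5)(3/5) = 0.36.
Multiplying each by its prior: 1/6 · 0.18367 = 0.030612, 1/3 · 0.07438 = 0.024793, 1/2 · 0.36 = 0.18; with total 0.23541.
Hence P(box B | data) = (0.024793) / (0.23541) = 0.10532.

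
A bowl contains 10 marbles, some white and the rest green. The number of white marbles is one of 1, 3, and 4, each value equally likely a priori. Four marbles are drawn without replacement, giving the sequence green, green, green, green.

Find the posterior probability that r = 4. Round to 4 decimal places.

0.0852

The likelihood of the observed sequence under each hypothesis: P(data | r = 1) = (9/10)(8/9)(7/8)(6/7) = 3/5; P(data | r = 3) = (7/10)(6/9)(5/8)(4/7) = 1/6; P(data | r = 4) = (6/10)(5/9)(4/8)(3/7) = 1/14.
Multiplying each by its prior: 1/3 · 3/5 = 1/5, 1/3 · 1/6 = 1/18, 1/3 · 1/14 = 1/42; these sum to 88/315.
Therefore the posterior P(r = 4 | data) = (1/42) / (88/315) = 15/176.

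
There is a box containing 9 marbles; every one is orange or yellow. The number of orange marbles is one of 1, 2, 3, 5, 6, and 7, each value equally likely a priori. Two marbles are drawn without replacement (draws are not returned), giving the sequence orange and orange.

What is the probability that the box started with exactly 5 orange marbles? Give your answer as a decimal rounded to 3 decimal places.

Under each hypothesis, the probability of the observed sequence is: P(data | r = 1) = (1/9)(0/8) = 0; P(data | r = 2) = (2/9)(1/8) = 1/36; P(data | r = 3) = (3/9)(2/8) = 1/12; P(data | r = 5) = (5/9)(4/8) = 5/18; P(data | r = 6) = (6/9)(5/8) = 5/12; P(data | r = 7) = (7/9)(6/8) = 7/12.
Multiplying each by its prior: 1/6 · 0 = 0, 1/6 · 1/36 = 1/216, 1/6 · 1/12 = 1/72, 1/6 · 5/18 = 5/108, 1/6 · 5/12 = 5/72, 1/6 · 7/12 = 7/72; these sum to 25/108.
So P(r = 5 | data) = (5/108) / (25/108) = 1/5.

0.200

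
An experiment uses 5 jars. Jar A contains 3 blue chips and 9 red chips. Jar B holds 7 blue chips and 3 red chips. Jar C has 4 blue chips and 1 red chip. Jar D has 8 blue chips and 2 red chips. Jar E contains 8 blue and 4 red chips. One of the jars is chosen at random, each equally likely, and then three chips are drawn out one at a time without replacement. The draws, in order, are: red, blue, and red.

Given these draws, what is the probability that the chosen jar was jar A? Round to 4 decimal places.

Compute the likelihood of the observed sequence for each case: P(data | jar A) = (9/12)(3/11)(8/10) = 0.16364; P(data | jar B) = (3/10)(7/9)(2/8) = 0.058333; P(data | jar C) = (1/5)(4/4)(0/3) = 0; P(data | jar D) = (2/10)(8/9)(1/8) = 0.022222; P(data | jar E) = (4/12)(8/11)(3/10) = 0.072727.
Multiplying each by its prior: 1/5 · 0.16364 = 0.032727, 1/5 · 0.058333 = 0.011667, 1/5 · 0 = 0, 1/5 · 0.022222 = 0.0044444, 1/5 · 0.072727 = 0.014545; with total 0.063384.
Therefore the posterior P(jar A | data) = (0.032727) / (0.063384) = 0.51633.

0.5163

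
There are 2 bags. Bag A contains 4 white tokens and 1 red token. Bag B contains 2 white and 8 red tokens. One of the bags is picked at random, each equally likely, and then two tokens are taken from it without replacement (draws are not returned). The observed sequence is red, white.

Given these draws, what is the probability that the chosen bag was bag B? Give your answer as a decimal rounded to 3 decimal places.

Under each hypothesis, the probability of the observed sequence is: P(data | bag A) = (1/5)(4/4) = 1/5; P(data | bag B) = (8/10)(2/9) = 8/45.
The prior-weighted likelihoods are 1/2 · 1/5 = 1/10, 1/2 · 8/45 = 4/45; these sum to 17/90.
So P(bag B | data) = (4/45) / (17/90) = 8/17.

0.471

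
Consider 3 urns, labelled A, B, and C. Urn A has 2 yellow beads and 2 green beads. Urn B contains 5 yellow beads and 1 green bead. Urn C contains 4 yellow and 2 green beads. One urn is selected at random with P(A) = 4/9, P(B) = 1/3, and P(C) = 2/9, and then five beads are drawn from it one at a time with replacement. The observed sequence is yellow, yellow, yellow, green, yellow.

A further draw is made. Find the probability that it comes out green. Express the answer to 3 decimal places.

0.294

Under each hypothesis, the probability of the observed sequence is: P(data | urn A) = (2/4)(2/4)(2/4)(2/4)(2/4) = 0.03125; P(data | urn B) = (5/6)(5/6)(5/6)(1/6)(5/6) = 0.080376; P(data | urn C) = (4/6)(4/6)(4/6)(2/6)(4/6) = 0.065844.
The prior-weighted likelihoods are 4/9 · 0.03125 = 0.013889, 1/3 · 0.080376 = 0.026792, 2/9 · 0.065844 = 0.014632; summing to 0.055313.
The posterior is then P(urn A | data) = 0.2511, P(urn B | data) = 0.48437, P(urn C | data) = 0.26453.
The predictive probability is P(green next | data) = (1/2)(0.2511) + (1/6)(0.48437) + (1/3)(0.26453) = 0.29445.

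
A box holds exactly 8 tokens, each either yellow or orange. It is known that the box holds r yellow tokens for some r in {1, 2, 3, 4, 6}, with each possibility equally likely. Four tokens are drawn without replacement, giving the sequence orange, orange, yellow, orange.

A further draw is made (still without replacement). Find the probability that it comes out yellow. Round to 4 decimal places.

0.3058

For each hypothesis, P(data | H) works out to: P(data | r = 1) = (7/8)(6/7)(1/6)(5/5) = 0.125; P(data | r = 2) = (6/8)(5/7)(2/6)(4/5) = 0.14286; P(data | r = 3) = (5/8)(4/7)(3/6)(3/5) = 0.10714; P(data | r = 4) = (4/8)(3/7)(4/6)(2/5) = 0.057143; P(data | r = 6) = (2/8)(1/7)(6/6)(0/5) = 0.
Multiplying each by its prior: 1/5 · 0.125 = 0.025, 1/5 · 0.14286 = 0.028571, 1/5 · 0.10714 = 0.021429, 1/5 · 0.057143 = 0.011429, 1/5 · 0 = 0; summing to 0.086429.
The posterior is then P(r = 1 | data) = 0.28926, P(r = 2 | data) = 0.33058, P(r = 3 | data) = 0.24793, P(r = 4 | data) = 0.13223, P(r = 6 | data) = 0.
The predictive probability is P(yellow next | data) = (0)(0.28926) + (1/4)(0.33058) + (1/2)(0.24793) + (3/4)(0.13223) = 0.30579.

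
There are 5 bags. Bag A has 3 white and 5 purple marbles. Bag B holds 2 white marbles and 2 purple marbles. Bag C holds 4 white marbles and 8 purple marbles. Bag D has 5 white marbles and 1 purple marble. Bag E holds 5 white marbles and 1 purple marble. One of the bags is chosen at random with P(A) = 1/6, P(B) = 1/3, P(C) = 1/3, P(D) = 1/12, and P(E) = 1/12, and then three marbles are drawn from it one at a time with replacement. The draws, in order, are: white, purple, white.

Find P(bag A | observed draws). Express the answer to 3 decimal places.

0.146

The likelihood of the observed sequence under each hypothesis: P(data | bag A) = (3/8)(5/8)(3/8) = 0.087891; P(data | bag B) = (2/4)(2/4)(2/4) = 0.125; P(data | bag C) = (4/12)(8/12)(4/12) = 0.074074; P(data | bag D) = (5/6)(1/6)(5/6) = 0.11574; P(data | bag E) = (5/6)(1/6)(5/6) = 0.11574.
Multiplying each by its prior: 1/6 · 0.087891 = 0.014648, 1/3 · 0.125 = 0.041667, 1/3 · 0.074074 = 0.024691, 1/12 · 0.11574 = 0.0096451, 1/12 · 0.11574 = 0.0096451; these sum to 0.1003.
So P(bag A | data) = (0.014648) / (0.1003) = 0.14605.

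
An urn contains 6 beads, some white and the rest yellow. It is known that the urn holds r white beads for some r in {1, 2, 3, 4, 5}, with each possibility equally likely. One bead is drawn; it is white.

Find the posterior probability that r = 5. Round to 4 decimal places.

0.3333

For each hypothesis, P(data | H) works out to: P(data | r = 1) = (1/6) = 1/6; P(data | r = 2) = (2/6) = 1/3; P(data | r = 3) = (3/6) = 1/2; P(data | r = 4) = (4/6) = 2/3; P(data | r = 5) = (5/6) = 5/6.
Weighting by the prior gives 1/5 · 1/6 = 1/30, 1/5 · 1/3 = 1/15, 1/5 · 1/2 = 1/10, 1/5 · 2/3 = 2/15, 1/5 · 5/6 = 1/6; these sum to 1/2.
So P(r = 5 | data) = (1/6) / (1/2) = 1/3.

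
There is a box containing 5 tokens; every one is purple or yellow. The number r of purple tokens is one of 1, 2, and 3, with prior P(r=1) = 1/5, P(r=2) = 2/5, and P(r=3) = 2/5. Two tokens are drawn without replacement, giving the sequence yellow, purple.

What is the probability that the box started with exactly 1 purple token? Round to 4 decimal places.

0.1429

The likelihood of the observed sequence under each hypothesis: P(data | r = 1) = (4/5)(1/4) = 1/5; P(data | r = 2) = (3/5)(2/4) = 3/10; P(data | r = 3) = (2/5)(3/4) = 3/10.
Weighting by the prior gives 1/5 · 1/5 = 1/25, 2/5 · 3/10 = 3/25, 2/5 · 3/10 = 3/25; summing to 7/25.
Hence P(r = 1 | data) = (1/25) / (7/25) = 1/7.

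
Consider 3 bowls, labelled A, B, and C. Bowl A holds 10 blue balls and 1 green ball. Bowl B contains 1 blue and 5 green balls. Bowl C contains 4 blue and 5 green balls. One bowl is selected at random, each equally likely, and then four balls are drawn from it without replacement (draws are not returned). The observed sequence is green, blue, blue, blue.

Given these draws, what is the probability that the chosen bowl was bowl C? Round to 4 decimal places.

Under each hypothesis, the probability of the observed sequence is: P(data | bowl A) = (1/11)(10/10)(9/9)(8/8) = 0.090909; P(data | bowl B) = (5/6)(1/5)(0/4) = 0; P(data | bowl C) = (5/9)(4/8)(3/7)(2/6) = 0.039683.
Multiplying each by its prior: 1/3 · 0.090909 = 0.030303, 1/3 · 0 = 0, 1/3 · 0.039683 = 0.013228; summing to 0.043531.
Hence P(bowl C | data) = (0.013228) / (0.043531) = 0.30387.

0.3039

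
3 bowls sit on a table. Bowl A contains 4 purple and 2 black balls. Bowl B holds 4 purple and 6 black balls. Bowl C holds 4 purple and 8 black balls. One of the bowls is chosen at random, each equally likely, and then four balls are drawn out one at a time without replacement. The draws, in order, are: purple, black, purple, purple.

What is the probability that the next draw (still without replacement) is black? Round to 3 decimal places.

0.588

The likelihood of the observed sequence under each hypothesis: P(data | bowl A) = (4/6)(2/5)(3/4)(2/3) = 0.13333; P(data | bowl B) = (4/10)(6/9)(3/8)(2/7) = 0.028571; P(data | bowl C) = (4/12)(8/11)(3/10)(2/9) = 0.016162.
Weighting by the prior gives 1/3 · 0.13333 = 0.044444, 1/3 · 0.028571 = 0.0095238, 1/3 · 0.016162 = 0.0053872; summing to 0.059355.
Dividing through by the total gives posterior P(bowl A | data) = 0.74878, P(bowl B | data) = 0.16045, P(bowl C | data) = 0.090762.
The predictive probability is P(black next | data) = (1/2)(0.74878) + (5/6)(0.16045) + (7/8)(0.090762) = 0.58752.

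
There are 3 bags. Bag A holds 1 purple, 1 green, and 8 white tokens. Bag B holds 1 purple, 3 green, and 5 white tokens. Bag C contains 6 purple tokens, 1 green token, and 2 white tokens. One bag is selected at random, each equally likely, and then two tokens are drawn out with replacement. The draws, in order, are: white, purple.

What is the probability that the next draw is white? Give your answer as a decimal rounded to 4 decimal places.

0.4527

Compute the likelihood of the observed sequence for each case: P(data | bag A) = (8/10)(1/10) = 0.08; P(data | bag B) = (5/9)(1/9) = 0.061728; P(data | bag C) = (2/9)(6/9) = 0.14815.
Weighting by the prior gives 1/3 · 0.08 = 0.026667, 1/3 · 0.061728 = 0.020576, 1/3 · 0.14815 = 0.049383; summing to 0.096626.
Dividing through by the total gives posterior P(bag A | data) = 0.27598, P(bag B | data) = 0.21295, P(bag C | data) = 0.51107.
The predictive probability is P(white next | data) = (4/5)(0.27598) + (5/9)(0.21295) + (2/9)(0.51107) = 0.45266.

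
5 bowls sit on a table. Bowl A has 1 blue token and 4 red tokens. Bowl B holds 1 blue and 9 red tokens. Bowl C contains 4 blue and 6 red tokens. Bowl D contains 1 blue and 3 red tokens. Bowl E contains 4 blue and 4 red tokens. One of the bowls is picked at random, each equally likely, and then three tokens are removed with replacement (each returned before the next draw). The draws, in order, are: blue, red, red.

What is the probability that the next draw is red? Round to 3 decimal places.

0.695

Under each hypothesis, the probability of the observed sequence is: P(data | bowl A) = (1/5)(4/5)(4/5) = 0.128; P(data | bowl B) = (1/10)(9/10)(9/10) = 0.081; P(data | bowl C) = (4/10)(6/10)(6/10) = 0.144; P(data | bowl D) = (1/4)(3/4)(3/4) = 0.14062; P(data | bowl E) = (4/8)(4/8)(4/8) = 0.125.
Multiplying each by its prior: 1/5 · 0.128 = 0.0256, 1/5 · 0.081 = 0.0162, 1/5 · 0.144 = 0.0288, 1/5 · 0.14062 = 0.028125, 1/5 · 0.125 = 0.025; with total 0.12373.
Dividing through by the total gives posterior P(bowl A | data) = 0.20691, P(bowl B | data) = 0.13094, P(bowl C | data) = 0.23277, P(bowl D | data) = 0.22732, P(bowl E | data) = 0.20206.
Averaging over the posterior, P(red next | data) = (4/5)(0.20691) + (9/10)(0.13094) + (3/5)(0.23277) + (3/4)(0.22732) + (1/2)(0.20206) = 0.69455.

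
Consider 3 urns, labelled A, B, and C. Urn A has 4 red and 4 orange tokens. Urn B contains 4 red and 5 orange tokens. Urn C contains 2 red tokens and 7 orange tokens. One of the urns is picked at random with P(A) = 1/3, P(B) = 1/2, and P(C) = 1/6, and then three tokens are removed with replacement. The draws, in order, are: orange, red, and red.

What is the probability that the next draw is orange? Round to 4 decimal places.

Compute the likelihood of the observed sequence for each case: P(data | urn A) = (4/8)(4/8)(4/8) = 0.125; P(data | urn B) = (5/9)(4/9)(4/9) = 0.10974; P(data | urn C) = (7/9)(2/9)(2/9) = 0.038409.
Weighting by the prior gives 1/3 · 0.125 = 0.041667, 1/2 · 0.10974 = 0.05487, 1/6 · 0.038409 = 0.0064015; with total 0.10294.
Normalising, the posterior is P(urn A | data) = 0.40478, P(urn B | data) = 0.53304, P(urn C | data) = 0.062188.
So P(orange next | data) = Σ P(orange next | H) P(H | data) = (1/2)(0.40478) + (5/9)(0.53304) + (7/9)(0.062188) = 0.54689.

0.5469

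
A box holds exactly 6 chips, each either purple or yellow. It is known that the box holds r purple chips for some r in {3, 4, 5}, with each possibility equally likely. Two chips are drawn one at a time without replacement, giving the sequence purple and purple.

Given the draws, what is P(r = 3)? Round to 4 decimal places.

0.1579

The likelihood of the observed sequence under each hypothesis: P(data | r = 3) = (3/6)(2/5) = 1/5; P(data | r = 4) = (4/6)(3/5) = 2/5; P(data | r = 5) = (5/6)(4/5) = 2/3.
The prior-weighted likelihoods are 1/3 · 1/5 = 1/15, 1/3 · 2/5 = 2/15, 1/3 · 2/3 = 2/9; these sum to 19/45.
By Bayes' rule, P(r = 3 | data) = (1/15) / (19/45) = 3/19.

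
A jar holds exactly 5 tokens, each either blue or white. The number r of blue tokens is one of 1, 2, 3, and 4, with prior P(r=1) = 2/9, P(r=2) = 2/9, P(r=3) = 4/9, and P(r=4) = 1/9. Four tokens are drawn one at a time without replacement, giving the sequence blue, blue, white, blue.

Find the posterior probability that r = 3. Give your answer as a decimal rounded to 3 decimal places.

0.667

For each hypothesis, P(data | H) works out to: P(data | r = 1) = (1/5)(0/4) = 0; P(data | r = 2) = (2/5)(1/4)(3/3)(0/2) = 0; P(data | r = 3) = (3/5)(2/4)(2/3)(1/2) = 1/10; P(data | r = 4) = (4/5)(3/4)(1/3)(2/2) = 1/5.
Multiplying each by its prior: 2/9 · 0 = 0, 2/9 · 0 = 0, 4/9 · 1/10 = 2/45, 1/9 · 1/5 = 1/45; summing to 1/15.
By Bayes' rule, P(r = 3 | data) = (2/45) / (1/15) = 2/3.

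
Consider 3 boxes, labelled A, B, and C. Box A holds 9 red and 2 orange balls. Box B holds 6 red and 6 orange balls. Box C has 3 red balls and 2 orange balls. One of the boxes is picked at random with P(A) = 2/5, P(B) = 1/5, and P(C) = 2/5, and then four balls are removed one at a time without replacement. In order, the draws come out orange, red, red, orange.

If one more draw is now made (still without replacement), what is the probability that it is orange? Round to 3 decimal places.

The likelihood of the observed sequence under each hypothesis: P(data | box A) = (2/11)(9/10)(8/9)(1/8) = 0.018182; P(data | box B) = (6/12)(6/11)(5/10)(5/9) = 0.075758; P(data | box C) = (2/5)(3/4)(2/3)(1/2) = 0.1.
Weighting by the prior gives 2/5 · 0.018182 = 0.0072727, 1/5 · 0.075758 = 0.015152, 2/5 · 0.1 = 0.04; with total 0.062424.
Dividing through by the total gives posterior P(box A | data) = 0.1165, P(box B | data) = 0.24272, P(box C | data) = 0.64078.
The predictive probability is P(orange next | data) = (0)(0.1165) + (1/2)(0.24272) + (0)(0.64078) = 0.12136.

0.121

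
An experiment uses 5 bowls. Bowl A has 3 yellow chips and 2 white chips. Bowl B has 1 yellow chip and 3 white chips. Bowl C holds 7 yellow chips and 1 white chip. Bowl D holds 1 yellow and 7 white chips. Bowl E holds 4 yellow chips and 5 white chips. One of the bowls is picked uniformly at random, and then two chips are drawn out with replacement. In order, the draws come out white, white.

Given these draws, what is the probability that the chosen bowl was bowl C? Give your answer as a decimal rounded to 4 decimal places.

For each hypothesis, P(data | H) works out to: P(data | bowl A) = (2/5)(2/5) = 0.16; P(data | bowl B) = (3/4)(3/4) = 0.5625; P(data | bowl C) = (1/8)(1/8) = 0.015625; P(data | bowl D) = (7/8)(7/8) = 0.76562; P(data | bowl E) = (5/9)(5/9) = 0.30864.
Multiplying each by its prior: 1/5 · 0.16 = 0.032, 1/5 · 0.5625 = 0.1125, 1/5 · 0.015625 = 0.003125, 1/5 · 0.76562 = 0.15313, 1/5 · 0.30864 = 0.061728; with total 0.36248.
Therefore the posterior P(bowl C | data) = (0.003125) / (0.36248) = 0.0086212.

0.0086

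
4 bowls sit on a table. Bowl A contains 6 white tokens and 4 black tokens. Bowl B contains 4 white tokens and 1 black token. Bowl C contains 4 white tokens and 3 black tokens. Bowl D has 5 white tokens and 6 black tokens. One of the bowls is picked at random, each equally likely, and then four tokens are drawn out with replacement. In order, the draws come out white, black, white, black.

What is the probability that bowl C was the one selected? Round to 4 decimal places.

0.2931

Compute the likelihood of the observed sequence for each case: P(data | bowl A) = (6/10)(4/10)(6/10)(4/10) = 0.0576; P(data | bowl B) = (4/5)(1/5)(4/5)(1/5) = 0.0256; P(data | bowl C) = (4/7)(3/7)(4/7)(3/7) = 0.059975; P(data | bowl D) = (5/11)(6/11)(5/11)(6/11) = 0.061471.
The prior-weighted likelihoods are 1/4 · 0.0576 = 0.0144, 1/4 · 0.0256 = 0.0064, 1/4 · 0.059975 = 0.014994, 1/4 · 0.061471 = 0.015368; summing to 0.051162.
So P(bowl C | data) = (0.014994) / (0.051162) = 0.29307.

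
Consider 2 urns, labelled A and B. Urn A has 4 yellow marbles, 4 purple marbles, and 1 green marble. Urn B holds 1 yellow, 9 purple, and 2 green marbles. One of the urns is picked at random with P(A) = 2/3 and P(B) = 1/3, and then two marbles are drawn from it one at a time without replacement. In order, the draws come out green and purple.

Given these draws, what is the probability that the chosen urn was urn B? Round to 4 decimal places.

0.5510

For each hypothesis, P(data | H) works out to: P(data | urn A) = (1/9)(4/8) = 1/18; P(data | urn B) = (2/12)(9/11) = 3/22.
Weighting by the prior gives 2/3 · 1/18 = 1/27, 1/3 · 3/22 = 1/22; these sum to 49/594.
By Bayes' rule, P(urn B | data) = (1/22) / (49/594) = 27/49.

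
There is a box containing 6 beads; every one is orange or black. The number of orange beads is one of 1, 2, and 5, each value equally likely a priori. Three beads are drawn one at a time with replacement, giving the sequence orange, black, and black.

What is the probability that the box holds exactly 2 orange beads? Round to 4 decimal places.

The likelihood of the observed sequence under each hypothesis: P(data | r = 1) = (1/6)(5/6)(5/6) = 25/216; P(data | r = 2) = (2/6)(4/6)(4/6) = 4/27; P(data | r = 5) = (5/6)(1/6)(1/6) = 5/216.
Weighting by the prior gives 1/3 · 25/216 = 25/648, 1/3 · 4/27 = 4/81, 1/3 · 5/216 = 5/648; summing to 31/324.
Hence P(r = 2 | data) = (4/81) / (31/324) = 16/31.

0.5161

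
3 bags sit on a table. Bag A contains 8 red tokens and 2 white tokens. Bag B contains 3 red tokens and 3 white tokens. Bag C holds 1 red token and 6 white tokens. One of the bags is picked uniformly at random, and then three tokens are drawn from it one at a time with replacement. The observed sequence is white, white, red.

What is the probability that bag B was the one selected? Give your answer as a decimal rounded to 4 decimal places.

For each hypothesis, P(data | H) works out to: P(data | bag A) = (2/10)(2/10)(8/10) = 0.032; P(data | bag B) = (3/6)(3/6)(3/6) = 0.125; P(data | bag C) = (6/7)(6/7)(1/7) = 0.10496.
Multiplying each by its prior: 1/3 · 0.032 = 0.010667, 1/3 · 0.125 = 0.041667, 1/3 · 0.10496 = 0.034985; summing to 0.087319.
Hence P(bag B | data) = (0.041667) / (0.087319) = 0.47718.

0.4772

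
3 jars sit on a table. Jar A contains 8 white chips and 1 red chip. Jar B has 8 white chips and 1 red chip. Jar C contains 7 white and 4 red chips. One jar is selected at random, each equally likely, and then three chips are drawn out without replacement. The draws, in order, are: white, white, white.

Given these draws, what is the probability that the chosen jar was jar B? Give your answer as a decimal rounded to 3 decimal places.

Compute the likelihood of the observed sequence for each case: P(data | jar A) = (8/9)(7/8)(6/7) = 2/3; P(data | jar B) = (8/9)(7/8)(6/7) = 2/3; P(data | jar C) = (7/11)(6/10)(5/9) = 7/33.
The prior-weighted likelihoods are 1/3 · 2/3 = 2/9, 1/3 · 2/3 = 2/9, 1/3 · 7/33 = 7/99; these sum to 17/33.
So P(jar B | data) = (2/9) / (17/33) = 22/51.

0.431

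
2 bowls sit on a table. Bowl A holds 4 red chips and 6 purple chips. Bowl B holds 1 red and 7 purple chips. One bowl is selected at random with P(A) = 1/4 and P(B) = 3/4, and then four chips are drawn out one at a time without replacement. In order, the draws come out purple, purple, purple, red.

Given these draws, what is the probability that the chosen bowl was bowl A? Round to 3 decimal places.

0.203

For each hypothesis, P(data | H) works out to: P(data | bowl A) = (6/10)(5/9)(4/8)(4/7) = 2/21; P(data | bowl B) = (7/8)(6/7)(5/6)(1/5) = 1/8.
Weighting by the prior gives 1/4 · 2/21 = 1/42, 3/4 · 1/8 = 3/32; with total 79/672.
So P(bowl A | data) = (1/42) / (79/672) = 16/79.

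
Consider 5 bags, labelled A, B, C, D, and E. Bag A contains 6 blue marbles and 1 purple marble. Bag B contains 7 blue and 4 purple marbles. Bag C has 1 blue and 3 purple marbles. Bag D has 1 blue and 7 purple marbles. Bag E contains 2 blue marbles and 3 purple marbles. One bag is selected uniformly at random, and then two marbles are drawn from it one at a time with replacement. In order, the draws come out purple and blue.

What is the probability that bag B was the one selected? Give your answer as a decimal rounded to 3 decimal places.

0.260

For each hypothesis, P(data | H) works out to: P(data | bag A) = (1/7)(6/7) = 0.12245; P(data | bag B) = (4/11)(7/11) = 0.2314; P(data | bag C) = (3/4)(1/4) = 0.1875; P(data | bag D) = (7/8)(1/8) = 0.10938; P(data | bag E) = (3/5)(2/5) = 0.24.
Weighting by the prior gives 1/5 · 0.12245 = 0.02449, 1/5 · 0.2314 = 0.046281, 1/5 · 0.1875 = 0.0375, 1/5 · 0.10938 = 0.021875, 1/5 · 0.24 = 0.048; with total 0.17815.
Therefore the posterior P(bag B | data) = (0.046281) / (0.17815) = 0.25979.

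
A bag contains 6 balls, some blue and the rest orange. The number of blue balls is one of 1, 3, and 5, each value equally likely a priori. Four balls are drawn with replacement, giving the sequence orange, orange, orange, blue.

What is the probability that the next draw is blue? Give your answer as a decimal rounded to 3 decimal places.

0.310

Under each hypothesis, the probability of the observed sequence is: P(data | r = 1) = (5/6)(5/6)(5/6)(1/6) = 0.096451; P(data | r = 3) = (3/6)(3/6)(3/6)(3/6) = 0.0625; P(data | r = 5) = (1/6)(1/6)(1/6)(5/6) = 0.003858.
Weighting by the prior gives 1/3 · 0.096451 = 0.03215, 1/3 · 0.0625 = 0.020833, 1/3 · 0.003858 = 0.001286; summing to 0.05427.
Dividing through by the total gives posterior P(r = 1 | data) = 0.59242, P(r = 3 | data) = 0.38389, P(r = 5 | data) = 0.023697.
The predictive probability is P(blue next | data) = (1/6)(0.59242) + (1/2)(0.38389) + (5/6)(0.023697) = 0.31043.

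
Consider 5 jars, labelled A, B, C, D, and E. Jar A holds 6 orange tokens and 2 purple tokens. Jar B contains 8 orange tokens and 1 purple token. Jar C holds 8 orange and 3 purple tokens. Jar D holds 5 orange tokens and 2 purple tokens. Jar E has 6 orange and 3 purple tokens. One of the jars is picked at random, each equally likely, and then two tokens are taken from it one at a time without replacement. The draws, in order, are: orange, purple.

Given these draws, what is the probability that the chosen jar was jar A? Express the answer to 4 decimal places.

0.2077

The likelihood of the observed sequence under each hypothesis: P(data | jar A) = (6/8)(2/7) = 0.21429; P(data | jar B) = (8/9)(1/8) = 0.11111; P(data | jar C) = (8/11)(3/10) = 0.21818; P(data | jar D) = (5/7)(2/6) = 0.2381; P(data | jar E) = (6/9)(3/8) = 0.25.
Weighting by the prior gives 1/5 · 0.21429 = 0.042857, 1/5 · 0.11111 = 0.022222, 1/5 · 0.21818 = 0.043636, 1/5 · 0.2381 = 0.047619, 1/5 · 0.25 = 0.05; with total 0.20633.
By Bayes' rule, P(jar A | data) = (0.042857) / (0.20633) = 0.20771.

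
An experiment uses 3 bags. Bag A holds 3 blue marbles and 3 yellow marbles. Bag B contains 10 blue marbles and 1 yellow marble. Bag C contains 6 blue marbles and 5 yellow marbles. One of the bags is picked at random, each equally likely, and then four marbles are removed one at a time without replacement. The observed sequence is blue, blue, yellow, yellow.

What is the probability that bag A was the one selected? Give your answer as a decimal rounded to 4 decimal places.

0.5690

The likelihood of the observed sequence under each hypothesis: P(data | bag A) = (3/6)(2/5)(3/4)(2/3) = 1/10; P(data | bag B) = (10/11)(9/10)(1/9)(0/8) = 0; P(data | bag C) = (6/11)(5/10)(5/9)(4/8) = 5/66.
Multiplying each by its prior: 1/3 · 1/10 = 1/30, 1/3 · 0 = 0, 1/3 · 5/66 = 5/198; with total 29/495.
By Bayes' rule, P(bag A | data) = (1/30) / (29/495) = 33/58.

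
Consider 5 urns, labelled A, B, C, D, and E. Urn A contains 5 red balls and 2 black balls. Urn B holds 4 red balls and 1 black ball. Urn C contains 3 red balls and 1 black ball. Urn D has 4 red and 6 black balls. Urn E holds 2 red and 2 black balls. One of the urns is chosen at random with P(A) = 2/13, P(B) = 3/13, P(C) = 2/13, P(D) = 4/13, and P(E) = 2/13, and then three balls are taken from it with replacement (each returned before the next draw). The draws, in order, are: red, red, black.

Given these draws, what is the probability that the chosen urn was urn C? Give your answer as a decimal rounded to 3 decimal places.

The likelihood of the observed sequence under each hypothesis: P(data | urn A) = (5/7)(5/7)(2/7) = 0.14577; P(data | urn B) = (4/5)(4/5)(1/5) = 0.128; P(data | urn C) = (3/4)(3/4)(1/4) = 0.14062; P(data | urn D) = (4/10)(4/10)(6/10) = 0.096; P(data | urn E) = (2/4)(2/4)(2/4) = 0.125.
Weighting by the prior gives 2/13 · 0.14577 = 0.022427, 3/13 · 0.128 = 0.029538, 2/13 · 0.14062 = 0.021635, 4/13 · 0.096 = 0.029538, 2/13 · 0.125 = 0.019231; these sum to 0.12237.
By Bayes' rule, P(urn C | data) = (0.021635) / (0.12237) = 0.1768.

0.177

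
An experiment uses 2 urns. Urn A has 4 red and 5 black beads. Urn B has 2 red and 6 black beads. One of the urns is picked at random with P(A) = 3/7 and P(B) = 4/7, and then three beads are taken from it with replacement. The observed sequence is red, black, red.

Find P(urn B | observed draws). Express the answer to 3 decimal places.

The likelihood of the observed sequence under each hypothesis: P(data | urn A) = (4/9)(5/9)(4/9) = 0.10974; P(data | urn B) = (2/8)(6/8)(2/8) = 0.046875.
The prior-weighted likelihoods are 3/7 · 0.10974 = 0.047031, 4/7 · 0.046875 = 0.026786; these sum to 0.073817.
By Bayes' rule, P(urn B | data) = (0.026786) / (0.073817) = 0.36287.

0.363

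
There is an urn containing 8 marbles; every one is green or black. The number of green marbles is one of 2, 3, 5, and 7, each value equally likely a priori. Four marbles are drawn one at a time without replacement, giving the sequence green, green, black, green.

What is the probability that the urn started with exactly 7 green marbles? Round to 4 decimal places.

0.5000

For each hypothesis, P(data | H) works out to: P(data | r = 2) = (2/8)(1/7)(6/6)(0/5) = 0; P(data | r = 3) = (3/8)(2/7)(5/6)(1/5) = 1/56; P(data | r = 5) = (5/8)(4/7)(3/6)(3/5) = 3/28; P(data | r = 7) = (7/8)(6/7)(1/6)(5/5) = 1/8.
The prior-weighted likelihoods are 1/4 · 0 = 0, 1/4 · 1/56 = 1/224, 1/4 · 3/28 = 3/112, 1/4 · 1/8 = 1/32; summing to 1/16.
Therefore the posterior P(r = 7 | data) = (1/32) / (1/16) = 1/2.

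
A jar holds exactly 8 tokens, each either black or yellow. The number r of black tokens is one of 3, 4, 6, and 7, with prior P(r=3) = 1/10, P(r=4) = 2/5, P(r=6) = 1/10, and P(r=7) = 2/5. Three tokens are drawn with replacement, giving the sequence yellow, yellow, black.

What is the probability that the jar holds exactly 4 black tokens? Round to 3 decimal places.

Under each hypothesis, the probability of the observed sequence is: P(data | r = 3) = (5/8)(5/8)(3/8) = 0.14648; P(data | r = 4) = (4/8)(4/8)(4/8) = 0.125; P(data | r = 6) = (2/8)(2/8)(6/8) = 0.046875; P(data | r = 7) = (1/8)(1/8)(7/8) = 0.013672.
Multiplying each by its prior: 1/10 · 0.14648 = 0.014648, 2/5 · 0.125 = 0.05, 1/10 · 0.046875 = 0.0046875, 2/5 · 0.013672 = 0.0054687; these sum to 0.074805.
Hence P(r = 4 | data) = (0.05) / (0.074805) = 0.66841.

0.668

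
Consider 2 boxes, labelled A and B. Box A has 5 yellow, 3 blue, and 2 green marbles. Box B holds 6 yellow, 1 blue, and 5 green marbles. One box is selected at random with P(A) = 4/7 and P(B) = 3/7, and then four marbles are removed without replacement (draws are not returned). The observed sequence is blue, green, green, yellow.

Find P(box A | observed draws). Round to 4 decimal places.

0.4400

For each hypothesis, P(data | H) works out to: P(data | box A) = (3/10)(2/9)(1/8)(5/7) = 0.0059524; P(data | box B) = (1/12)(5/11)(4/10)(6/9) = 0.010101.
The prior-weighted likelihoods are 4/7 · 0.0059524 = 0.0034014, 3/7 · 0.010101 = 0.004329; summing to 0.0077304.
By Bayes' rule, P(box A | data) = (0.0034014) / (0.0077304) = 0.44.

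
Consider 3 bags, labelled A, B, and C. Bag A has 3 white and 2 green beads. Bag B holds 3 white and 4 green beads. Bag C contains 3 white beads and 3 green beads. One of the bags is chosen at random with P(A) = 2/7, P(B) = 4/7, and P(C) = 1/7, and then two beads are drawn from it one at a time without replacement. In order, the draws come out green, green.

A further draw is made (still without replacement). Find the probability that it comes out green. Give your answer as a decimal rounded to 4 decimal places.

For each hypothesis, P(data | H) works out to: P(data | bag A) = (2/5)(1/4) = 1/10; P(data | bag B) = (4/7)(3/6) = 2/7; P(data | bag C) = (3/6)(2/5) = 1/5.
Weighting by the prior gives 2/7 · 1/10 = 1/35, 4/7 · 2/7 = 8/49, 1/7 · 1/5 = 1/35; summing to 54/245.
Normalising, the posterior is P(bag A | data) = 7/54, P(bag B | data) = 20/27, P(bag C | data) = 7/54.
So P(green next | data) = Σ P(green next | H) P(H | data) = (0)(7/54) + (2/5)(20/27) + (1/4)(7/54) = 71/216.

0.3287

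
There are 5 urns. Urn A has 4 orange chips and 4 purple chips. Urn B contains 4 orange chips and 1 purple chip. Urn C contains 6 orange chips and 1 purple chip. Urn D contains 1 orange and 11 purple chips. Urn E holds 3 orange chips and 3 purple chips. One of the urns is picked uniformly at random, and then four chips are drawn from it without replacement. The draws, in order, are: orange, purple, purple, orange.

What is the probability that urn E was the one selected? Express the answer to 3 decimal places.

0.538

For each hypothesis, P(data | H) works out to: P(data | urn A) = (4/8)(4/7)(3/6)(3/5) = 3/35; P(data | urn B) = (4/5)(1/4)(0/3) = 0; P(data | urn C) = (6/7)(1/6)(0/5) = 0; P(data | urn D) = (1/12)(11/11)(10/10)(0/9) = 0; P(data | urn E) = (3/6)(3/5)(2/4)(2/3) = 1/10.
Weighting by the prior gives 1/5 · 3/35 = 3/175, 1/5 · 0 = 0, 1/5 · 0 = 0, 1/5 · 0 = 0, 1/5 · 1/10 = 1/50; with total 13/350.
Hence P(urn E | data) = (1/50) / (13/350) = 7/13.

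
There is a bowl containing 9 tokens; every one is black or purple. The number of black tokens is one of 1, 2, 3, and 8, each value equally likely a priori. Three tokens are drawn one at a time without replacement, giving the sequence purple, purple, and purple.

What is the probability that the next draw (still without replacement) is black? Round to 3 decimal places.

0.279

For each hypothesis, P(data | H) works out to: P(data | r = 1) = (8/9)(7/8)(6/7) = 2/3; P(data | r = 2) = (7/9)(6/8)(5/7) = 5/12; P(data | r = 3) = (6/9)(5/8)(4/7) = 5/21; P(data | r = 8) = (1/9)(0/8) = 0.
The prior-weighted likelihoods are 1/4 · 2/3 = 1/6, 1/4 · 5/12 = 5/48, 1/4 · 5/21 = 5/84, 1/4 · 0 = 0; these sum to 37/112.
Dividing through by the total gives posterior P(r = 1 | data) = 56/111, P(r = 2 | data) = 35/111, P(r = 3 | data) = 20/111, P(r = 8 | data) = 0.
The predictive probability is P(black next | data) = (1/6)(56/111) + (1/3)(35/111) + (1/2)(20/111) = 31/111.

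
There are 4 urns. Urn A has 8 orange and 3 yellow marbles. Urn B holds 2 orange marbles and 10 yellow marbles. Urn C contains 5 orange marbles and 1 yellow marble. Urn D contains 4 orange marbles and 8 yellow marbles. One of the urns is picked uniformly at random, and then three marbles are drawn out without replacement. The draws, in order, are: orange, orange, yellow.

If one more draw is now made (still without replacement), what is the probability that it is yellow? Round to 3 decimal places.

Compute the likelihood of the observed sequence for each case: P(data | urn A) = (8/11)(7/10)(3/9) = 28/165; P(data | urn B) = (2/12)(1/11)(10/10) = 1/66; P(data | urn C) = (5/6)(4/5)(1/4) = 1/6; P(data | urn D) = (4/12)(3/11)(8/10) = 4/55.
The prior-weighted likelihoods are 1/4 · 28/165 = 7/165, 1/4 · 1/66 = 1/264, 1/4 · 1/6 = 1/24, 1/4 · 4/55 = 1/55; these sum to 7/66.
Normalising, the posterior is P(urn A | data) = 2/5, P(urn B | data) = 1/28, P(urn C | data) = 11/28, P(urn D | data) = 6/35.
The predictive probability is P(yellow next | data) = (1/4)(2/5) + (1)(1/28) + (0)(11/28) + (7/9)(6/35) = 113/420.

0.269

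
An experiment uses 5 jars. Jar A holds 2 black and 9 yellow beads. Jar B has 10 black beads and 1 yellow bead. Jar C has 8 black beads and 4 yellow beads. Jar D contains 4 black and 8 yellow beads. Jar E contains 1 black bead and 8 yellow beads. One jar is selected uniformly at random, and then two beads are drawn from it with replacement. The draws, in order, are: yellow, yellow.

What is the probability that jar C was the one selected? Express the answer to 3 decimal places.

0.055

The likelihood of the observed sequence under each hypothesis: P(data | jar A) = (9/11)(9/11) = 0.66942; P(data | jar B) = (1/11)(1/11) = 0.0082645; P(data | jar C) = (4/12)(4/12) = 0.11111; P(data | jar D) = (8/12)(8/12) = 0.44444; P(data | jar E) = (8/9)(8/9) = 0.79012.
The prior-weighted likelihoods are 1/5 · 0.66942 = 0.13388, 1/5 · 0.0082645 = 0.0016529, 1/5 · 0.11111 = 0.022222, 1/5 · 0.44444 = 0.088889, 1/5 · 0.79012 = 0.15802; summing to 0.40467.
By Bayes' rule, P(jar C | data) = (0.022222) / (0.40467) = 0.054914.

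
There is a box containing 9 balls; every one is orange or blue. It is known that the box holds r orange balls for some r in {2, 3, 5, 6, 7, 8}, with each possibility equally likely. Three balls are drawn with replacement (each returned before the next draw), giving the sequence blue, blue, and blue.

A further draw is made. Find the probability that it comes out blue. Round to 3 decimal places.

Under each hypothesis, the probability of the observed sequence is: P(data | r = 2) = (7/9)(7/9)(7/9) = 0.47051; P(data | r = 3) = (6/9)(6/9)(6/9) = 0.2963; P(data | r = 5) = (4/9)(4/9)(4/9) = 0.087791; P(data | r = 6) = (3/9)(3/9)(3/9) = 0.037037; P(data | r = 7) = (2/9)(2/9)(2/9) = 0.010974; P(data | r = 8) = (1/9)(1/9)(1/9) = 0.0013717.
The prior-weighted likelihoods are 1/6 · 0.47051 = 0.078418, 1/6 · 0.2963 = 0.049383, 1/6 · 0.087791 = 0.014632, 1/6 · 0.037037 = 0.0061728, 1/6 · 0.010974 = 0.001829, 1/6 · 0.0013717 = 0.00022862; summing to 0.15066.
Dividing through by the total gives posterior P(r = 2 | data) = 0.52049, P(r = 3 | data) = 0.32777, P(r = 5 | data) = 0.097117, P(r = 6 | data) = 0.040971, P(r = 7 | data) = 0.01214, P(r = 8 | data) = 0.0015175.
The predictive probability is P(blue next | data) = (7/9)(0.52049) + (2/3)(0.32777) + (4/9)(0.097117) + (1/3)(0.040971) + (2/9)(0.01214) + (1/9)(0.0015175) = 0.68302.

0.683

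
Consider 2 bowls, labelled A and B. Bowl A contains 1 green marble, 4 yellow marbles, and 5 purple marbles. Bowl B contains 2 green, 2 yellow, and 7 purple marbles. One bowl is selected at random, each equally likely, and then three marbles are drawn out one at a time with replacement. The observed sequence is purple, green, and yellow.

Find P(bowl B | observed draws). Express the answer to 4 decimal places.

0.5126

Compute the likelihood of the observed sequence for each case: P(data | bowl A) = (5/10)(1/10)(4/10) = 0.02; P(data | bowl B) = (7/11)(2/11)(2/11) = 0.021037.
Weighting by the prior gives 1/2 · 0.02 = 0.01, 1/2 · 0.021037 = 0.010518; these sum to 0.020518.
Hence P(bowl B | data) = (0.010518) / (0.020518) = 0.51263.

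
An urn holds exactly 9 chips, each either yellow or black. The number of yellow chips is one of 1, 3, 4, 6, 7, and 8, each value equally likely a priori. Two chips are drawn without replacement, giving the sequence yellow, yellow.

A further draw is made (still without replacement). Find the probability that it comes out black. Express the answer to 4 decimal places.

0.3190

Under each hypothesis, the probability of the observed sequence is: P(data | r = 1) = (1/9)(0/8) = 0; P(data | r = 3) = (3/9)(2/8) = 1/12; P(data | r = 4) = (4/9)(3/8) = 1/6; P(data | r = 6) = (6/9)(5/8) = 5/12; P(data | r = 7) = (7/9)(6/8) = 7/12; P(data | r = 8) = (8/9)(7/8) = 7/9.
Multiplying each by its prior: 1/6 · 0 = 0, 1/6 · 1/12 = 1/72, 1/6 · 1/6 = 1/36, 1/6 · 5/12 = 5/72, 1/6 · 7/12 = 7/72, 1/6 · 7/9 = 7/54; summing to 73/216.
The posterior is then P(r = 1 | data) = 0, P(r = 3 | data) = 3/73, P(r = 4 | data) = 6/73, P(r = 6 | data) = 15/73, P(r = 7 | data) = 21/73, P(r = 8 | data) = 28/73.
So P(black next | data) = Σ P(black next | H) P(H | data) = (6/7)(3/73) + (5/7)(6/73) + (3/7)(15/73) + (2/7)(21/73) + (1/7)(28/73) = 163/511.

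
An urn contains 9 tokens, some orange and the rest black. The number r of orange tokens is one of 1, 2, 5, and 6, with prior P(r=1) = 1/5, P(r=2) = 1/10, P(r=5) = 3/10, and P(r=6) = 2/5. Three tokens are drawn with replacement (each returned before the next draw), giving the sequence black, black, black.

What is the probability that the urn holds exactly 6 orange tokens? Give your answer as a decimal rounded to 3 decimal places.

For each hypothesis, P(data | H) works out to: P(data | r = 1) = (8/9)(8/9)(8/9) = 0.70233; P(data | r = 2) = (7/9)(7/9)(7/9) = 0.47051; P(data | r = 5) = (4/9)(4/9)(4/9) = 0.087791; P(data | r = 6) = (3/9)(3/9)(3/9) = 0.037037.
The prior-weighted likelihoods are 1/5 · 0.70233 = 0.14047, 1/10 · 0.47051 = 0.047051, 3/10 · 0.087791 = 0.026337, 2/5 · 0.037037 = 0.014815; summing to 0.22867.
Hence P(r = 6 | data) = (0.014815) / (0.22867) = 0.064787.

0.065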